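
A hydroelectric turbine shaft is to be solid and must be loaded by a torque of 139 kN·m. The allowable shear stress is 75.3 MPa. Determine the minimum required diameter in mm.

For a solid shaft τ_max = 16T/(πd³), so d = (16T/(π τ_allow))^(1/3) = (16·139000/(π·7.53×10^7))^(1/3) = 0.2111 m.

211 mm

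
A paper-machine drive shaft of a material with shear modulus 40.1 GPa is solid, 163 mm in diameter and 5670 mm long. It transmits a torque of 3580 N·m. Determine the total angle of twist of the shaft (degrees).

0.418°

J = πd⁴/32 = π(0.163)⁴/32 = 6.930×10^-5 m⁴.
θ = T·L/(G·J) = 3580 × 5.67 / (40.1×10⁹ × 6.930×10^-5) = 7.304×10^-3 rad.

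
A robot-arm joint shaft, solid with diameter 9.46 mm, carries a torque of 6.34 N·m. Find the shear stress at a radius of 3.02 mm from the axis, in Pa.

J = πd⁴/32 = π(0.00946)⁴/32 = 7.863×10^-10 m⁴.
Shear stress varies linearly with radius: τ = T·r/J = 6.340 × 0.00302 / 7.863×10^-10 = 2.435×10^7 Pa.

2.44e7 Pa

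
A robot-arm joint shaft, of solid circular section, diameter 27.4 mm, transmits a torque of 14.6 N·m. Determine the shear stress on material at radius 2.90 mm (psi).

J = πd⁴/32 = π(0.0274)⁴/32 = 5.534×10^-8 m⁴.
Shear stress varies linearly with radius: τ = T·r/J = 14.60 × 0.00290 / 5.534×10^-8 = 7.652×10^5 Pa.

111 psi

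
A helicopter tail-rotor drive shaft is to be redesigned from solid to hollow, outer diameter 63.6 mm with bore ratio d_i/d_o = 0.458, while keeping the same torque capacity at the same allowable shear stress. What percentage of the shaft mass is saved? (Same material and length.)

Equal τ_max and T ⇒ the solid shaft needs d_s³ = d_o³(1−k⁴), so d_s = 63.6·(1−0.458⁴)^(1/3) = 62.65 mm.
Area ratio A_h/A_s = d_o²(1−k²)/d_s² = (1−k²)/(1−k⁴)^(2/3) = 0.8143.
Mass saving = 1 − 0.8143 = 18.6 %.

18.6 %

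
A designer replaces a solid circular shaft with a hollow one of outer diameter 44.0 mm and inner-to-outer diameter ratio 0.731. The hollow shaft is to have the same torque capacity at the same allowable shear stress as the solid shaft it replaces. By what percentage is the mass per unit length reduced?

Equal τ_max and T ⇒ the solid shaft needs d_s³ = d_o³(1−k⁴), so d_s = 44.0·(1−0.731⁴)^(1/3) = 39.33 mm.
Area ratio A_h/A_s = d_o²(1−k²)/d_s² = (1−k²)/(1−k⁴)^(2/3) = 0.5826.
Mass saving = 1 − 0.5826 = 41.7 %.

41.7 %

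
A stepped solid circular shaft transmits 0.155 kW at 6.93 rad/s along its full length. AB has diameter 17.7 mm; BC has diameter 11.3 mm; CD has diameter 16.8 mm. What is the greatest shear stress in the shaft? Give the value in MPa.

78.9 MPa

ω = 6.93 rad/s, so T = P/ω = 0.155×10³ / 6.930 = 22.37 N·m.
Under the same torque, τ_max = 16T/(πd³) is largest where d is smallest — segment BC (d = 11.3 mm).
τ_max = 16·22.37/(π·(0.0113)³) = 7.895×10^7 Pa.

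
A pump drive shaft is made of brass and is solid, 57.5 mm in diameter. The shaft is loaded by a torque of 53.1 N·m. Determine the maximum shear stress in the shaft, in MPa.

J = πd⁴/32 = π(0.0575)⁴/32 = 1.073×10^-6 m⁴.
τ_max = T·r/J = 53.10 × 0.0288 / 1.073×10^-6 = 1.423×10^6 Pa.

1.42 MPa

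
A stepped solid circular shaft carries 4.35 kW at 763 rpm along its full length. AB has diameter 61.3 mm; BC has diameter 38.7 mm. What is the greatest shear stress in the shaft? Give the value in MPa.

4.78 MPa

ω = 2π·763/60 = 79.90 rad/s, so T = P/ω = 4.35×10³ / 79.90 = 54.44 N·m.
Under the same torque, τ_max = 16T/(πd³) is largest where d is smallest — segment BC (d = 38.7 mm).
τ_max = 16·54.44/(π·(0.0387)³) = 4.784×10^6 Pa.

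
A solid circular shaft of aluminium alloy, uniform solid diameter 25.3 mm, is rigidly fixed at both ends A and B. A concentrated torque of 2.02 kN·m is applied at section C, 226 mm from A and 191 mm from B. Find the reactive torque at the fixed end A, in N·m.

With uniform GJ and both ends fixed, compatibility θ_AC = θ_CB gives T_A·a = T_B·b, together with T_A + T_B = T₀.
T_A = T₀·b/(a+b) = 2020·191/417.0 = 925.2 N·m; T_B = 1095 N·m.

925 N·m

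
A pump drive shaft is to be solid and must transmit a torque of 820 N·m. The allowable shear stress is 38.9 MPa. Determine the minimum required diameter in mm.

47.5 mm

For a solid shaft τ_max = 16T/(πd³), so d = (16T/(π τ_allow))^(1/3) = (16·820.0/(π·3.89×10^7))^(1/3) = 0.04753 m.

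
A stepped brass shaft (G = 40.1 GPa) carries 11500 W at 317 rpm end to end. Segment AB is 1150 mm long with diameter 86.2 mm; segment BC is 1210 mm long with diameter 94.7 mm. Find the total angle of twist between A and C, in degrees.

ω = 2π·317/60 = 33.20 rad/s, so T = P/ω = 11500 / 33.20 = 346.4 N·m.
J_AB = π(0.0862)⁴/32 = 5.42×10^-6 m⁴; J_BC = π(0.0947)⁴/32 = 7.90×10^-6 m⁴.
θ = (T/G)·Σ L_i/J_i = (346.4/40.1×10⁹)·(1.15/5.42×10^-6 + 1.21/7.90×10^-6) = 3.157×10^-3 rad.

0.181°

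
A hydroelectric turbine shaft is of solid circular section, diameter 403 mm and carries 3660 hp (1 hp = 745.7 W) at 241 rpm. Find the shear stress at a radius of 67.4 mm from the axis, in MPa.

2.81 MPa

ω = 2π·241/60 = 25.24 rad/s, so T = P/ω = 3660×745.7 / 25.24 = 108100 N·m.
J = πd⁴/32 = π(0.403)⁴/32 = 2.590×10^-3 m⁴.
Shear stress varies linearly with radius: τ = T·r/J = 108100 × 0.0674 / 2.590×10^-3 = 2.815×10^6 Pa.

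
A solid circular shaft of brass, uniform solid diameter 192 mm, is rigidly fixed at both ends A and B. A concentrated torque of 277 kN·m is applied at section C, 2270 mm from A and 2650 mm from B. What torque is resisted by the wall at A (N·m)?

149000 N·m

With uniform GJ and both ends fixed, compatibility θ_AC = θ_CB gives T_A·a = T_B·b, together with T_A + T_B = T₀.
T_A = T₀·b/(a+b) = 277000·2650/4920 = 149200 N·m; T_B = 127800 N·m.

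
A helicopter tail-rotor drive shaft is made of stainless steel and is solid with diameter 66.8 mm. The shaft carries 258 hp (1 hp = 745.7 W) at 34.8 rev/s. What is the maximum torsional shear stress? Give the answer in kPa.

15000 kPa

ω = 2π·34.8 = 218.7 rad/s, so T = P/ω = 258×745.7 / 218.7 = 879.9 N·m.
J = πd⁴/32 = π(0.0668)⁴/32 = 1.955×10^-6 m⁴.
τ_max = T·r/J = 879.9 × 0.0334 / 1.955×10^-6 = 1.503×10^7 Pa.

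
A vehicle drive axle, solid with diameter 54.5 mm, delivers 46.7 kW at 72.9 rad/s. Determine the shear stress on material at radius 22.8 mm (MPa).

16.9 MPa

ω = 72.9 rad/s, so T = P/ω = 46.7×10³ / 72.90 = 640.6 N·m.
J = πd⁴/32 = π(0.0545)⁴/32 = 8.661×10^-7 m⁴.
Shear stress varies linearly with radius: τ = T·r/J = 640.6 × 0.0228 / 8.661×10^-7 = 1.686×10^7 Pa.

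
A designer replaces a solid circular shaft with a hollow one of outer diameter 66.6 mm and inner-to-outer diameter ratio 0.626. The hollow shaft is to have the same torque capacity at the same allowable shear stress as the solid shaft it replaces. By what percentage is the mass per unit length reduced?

32.0 %

Equal τ_max and T ⇒ the solid shaft needs d_s³ = d_o³(1−k⁴), so d_s = 66.6·(1−0.626⁴)^(1/3) = 63.00 mm.
Area ratio A_h/A_s = d_o²(1−k²)/d_s² = (1−k²)/(1−k⁴)^(2/3) = 0.6796.
Mass saving = 1 − 0.6796 = 32.0 %.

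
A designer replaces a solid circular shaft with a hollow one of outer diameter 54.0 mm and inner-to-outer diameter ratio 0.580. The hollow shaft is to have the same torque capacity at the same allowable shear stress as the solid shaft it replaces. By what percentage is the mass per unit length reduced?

Equal τ_max and T ⇒ the solid shaft needs d_s³ = d_o³(1−k⁴), so d_s = 54.0·(1−0.580⁴)^(1/3) = 51.88 mm.
Area ratio A_h/A_s = d_o²(1−k²)/d_s² = (1−k²)/(1−k⁴)^(2/3) = 0.7189.
Mass saving = 1 − 0.7189 = 28.1 %.

28.1 %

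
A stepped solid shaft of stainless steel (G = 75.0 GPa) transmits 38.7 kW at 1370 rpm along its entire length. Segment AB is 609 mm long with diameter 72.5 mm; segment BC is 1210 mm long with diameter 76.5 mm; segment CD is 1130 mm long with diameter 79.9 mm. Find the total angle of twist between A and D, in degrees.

0.179°

ω = 2π·1370/60 = 143.5 rad/s, so T = P/ω = 38.7×10³ / 143.5 = 269.8 N·m.
J_AB = π(0.0725)⁴/32 = 2.71×10^-6 m⁴; J_BC = π(0.0765)⁴/32 = 3.36×10^-6 m⁴; J_CD = π(0.0799)⁴/32 = 4.00×10^-6 m⁴.
θ = (T/G)·Σ L_i/J_i = (269.8/75.0×10⁹)·(0.609/2.71×10^-6 + 1.21/3.36×10^-6 + 1.13/4.00×10^-6) = 3.118×10^-3 rad.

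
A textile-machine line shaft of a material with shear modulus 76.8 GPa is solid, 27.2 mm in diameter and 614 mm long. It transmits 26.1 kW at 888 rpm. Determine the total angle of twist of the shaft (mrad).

41.8 mrad

ω = 2π·888/60 = 92.99 rad/s, so T = P/ω = 26.1×10³ / 92.99 = 280.7 N·m.
J = πd⁴/32 = π(0.0272)⁴/32 = 5.374×10^-8 m⁴.
θ = T·L/(G·J) = 280.7 × 0.614 / (76.8×10⁹ × 5.374×10^-8) = 0.04176 rad.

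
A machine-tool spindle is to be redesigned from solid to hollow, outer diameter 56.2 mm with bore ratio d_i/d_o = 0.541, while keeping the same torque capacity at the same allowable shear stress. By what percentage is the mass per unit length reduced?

24.9 %

Equal τ_max and T ⇒ the solid shaft needs d_s³ = d_o³(1−k⁴), so d_s = 56.2·(1−0.541⁴)^(1/3) = 54.55 mm.
Area ratio A_h/A_s = d_o²(1−k²)/d_s² = (1−k²)/(1−k⁴)^(2/3) = 0.7508.
Mass saving = 1 − 0.7508 = 24.9 %.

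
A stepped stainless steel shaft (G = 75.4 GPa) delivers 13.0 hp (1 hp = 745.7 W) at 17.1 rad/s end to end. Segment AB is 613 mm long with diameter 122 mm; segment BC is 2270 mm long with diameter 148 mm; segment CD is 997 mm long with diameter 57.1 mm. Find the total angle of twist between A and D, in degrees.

0.444°

ω = 17.1 rad/s, so T = P/ω = 13.0×745.7 / 17.10 = 566.9 N·m.
J_AB = π(0.122)⁴/32 = 2.17×10^-5 m⁴; J_BC = π(0.148)⁴/32 = 4.71×10^-5 m⁴; J_CD = π(0.0571)⁴/32 = 1.04×10^-6 m⁴.
θ = (T/G)·Σ L_i/J_i = (566.9/75.4×10⁹)·(0.613/2.17×10^-5 + 2.27/4.71×10^-5 + 0.997/1.04×10^-6) = 7.757×10^-3 rad.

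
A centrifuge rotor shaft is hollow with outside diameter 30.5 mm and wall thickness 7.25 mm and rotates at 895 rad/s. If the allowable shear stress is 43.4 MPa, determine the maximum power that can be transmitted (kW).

J = π(d_o⁴ − d_i⁴)/32 = π(0.0305⁴ − 0.0160⁴)/32 = 7.852×10^-8 m⁴.
T_max = τ_allow·J/r = 4.34×10^7 × 7.852×10^-8 / 0.0152 = 223.5 N·m.
ω = 895 rad/s, so P_max = T_max·ω = 2.000×10^5 W.

200 kW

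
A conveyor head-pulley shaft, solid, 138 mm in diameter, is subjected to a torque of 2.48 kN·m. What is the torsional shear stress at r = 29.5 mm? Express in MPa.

J = πd⁴/32 = π(0.138)⁴/32 = 3.561×10^-5 m⁴.
Shear stress varies linearly with radius: τ = T·r/J = 2480 × 0.0295 / 3.561×10^-5 = 2.055×10^6 Pa.

2.05 MPa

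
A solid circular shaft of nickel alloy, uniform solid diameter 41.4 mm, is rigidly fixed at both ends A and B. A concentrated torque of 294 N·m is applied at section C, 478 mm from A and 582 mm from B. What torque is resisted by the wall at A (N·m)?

161 N·m

With uniform GJ and both ends fixed, compatibility θ_AC = θ_CB gives T_A·a = T_B·b, together with T_A + T_B = T₀.
T_A = T₀·b/(a+b) = 294.0·582/1060 = 161.4 N·m; T_B = 132.6 N·m.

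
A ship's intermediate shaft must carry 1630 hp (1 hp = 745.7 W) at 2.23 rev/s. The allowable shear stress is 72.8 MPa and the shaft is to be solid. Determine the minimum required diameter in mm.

ω = 2π·2.23 = 14.01 rad/s, so T = P/ω = 1630×745.7 / 14.01 = 86750 N·m.
For a solid shaft τ_max = 16T/(πd³), so d = (16T/(π τ_allow))^(1/3) = (16·86750/(π·7.28×10^7))^(1/3) = 0.1824 m.

182 mm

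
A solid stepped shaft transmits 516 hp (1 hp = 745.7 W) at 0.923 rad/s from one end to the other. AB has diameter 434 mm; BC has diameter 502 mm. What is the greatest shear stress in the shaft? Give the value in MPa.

26.0 MPa

ω = 0.923 rad/s, so T = P/ω = 516×745.7 / 0.9230 = 416900 N·m.
Under the same torque, τ_max = 16T/(πd³) is largest where d is smallest — segment AB (d = 434 mm).
τ_max = 16·416900/(π·(0.434)³) = 2.597×10^7 Pa.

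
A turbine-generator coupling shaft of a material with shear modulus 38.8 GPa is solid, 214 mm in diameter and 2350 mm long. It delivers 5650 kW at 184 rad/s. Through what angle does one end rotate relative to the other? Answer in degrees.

ω = 184 rad/s, so T = P/ω = 5650×10³ / 184.0 = 30710 N·m.
J = πd⁴/32 = π(0.214)⁴/32 = 2.059×10^-4 m⁴.
θ = T·L/(G·J) = 30710 × 2.35 / (38.8×10⁹ × 2.059×10^-4) = 9.033×10^-3 rad.

0.518°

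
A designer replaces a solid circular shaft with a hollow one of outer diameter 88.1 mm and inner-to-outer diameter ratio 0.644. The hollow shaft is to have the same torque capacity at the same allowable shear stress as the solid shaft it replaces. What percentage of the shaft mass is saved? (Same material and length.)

Equal τ_max and T ⇒ the solid shaft needs d_s³ = d_o³(1−k⁴), so d_s = 88.1·(1−0.644⁴)^(1/3) = 82.73 mm.
Area ratio A_h/A_s = d_o²(1−k²)/d_s² = (1−k²)/(1−k⁴)^(2/3) = 0.6637.
Mass saving = 1 − 0.6637 = 33.6 %.

33.6 %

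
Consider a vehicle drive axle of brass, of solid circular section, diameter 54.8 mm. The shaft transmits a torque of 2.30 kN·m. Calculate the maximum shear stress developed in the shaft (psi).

J = πd⁴/32 = π(0.0548)⁴/32 = 8.854×10^-7 m⁴.
τ_max = T·r/J = 2300 × 0.0274 / 8.854×10^-7 = 7.118×10^7 Pa.

10300 psi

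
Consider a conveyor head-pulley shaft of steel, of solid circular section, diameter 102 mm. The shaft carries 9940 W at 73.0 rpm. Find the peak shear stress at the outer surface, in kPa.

6240 kPa

ω = 2π·73.0/60 = 7.645 rad/s, so T = P/ω = 9940 / 7.645 = 1300 N·m.
J = πd⁴/32 = π(0.102)⁴/32 = 1.063×10^-5 m⁴.
τ_max = T·r/J = 1300 × 0.0510 / 1.063×10^-5 = 6.240×10^6 Pa.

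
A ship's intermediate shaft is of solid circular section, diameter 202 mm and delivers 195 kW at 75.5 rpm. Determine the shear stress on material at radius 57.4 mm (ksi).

ω = 2π·75.5/60 = 7.906 rad/s, so T = P/ω = 195×10³ / 7.906 = 24660 N·m.
J = πd⁴/32 = π(0.202)⁴/32 = 1.635×10^-4 m⁴.
Shear stress varies linearly with radius: τ = T·r/J = 24660 × 0.0574 / 1.635×10^-4 = 8.661×10^6 Pa.

1.26 ksi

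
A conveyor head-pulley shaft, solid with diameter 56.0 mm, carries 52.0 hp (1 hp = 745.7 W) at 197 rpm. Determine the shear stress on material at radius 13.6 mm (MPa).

26.5 MPa

ω = 2π·197/60 = 20.63 rad/s, so T = P/ω = 52.0×745.7 / 20.63 = 1880 N·m.
J = πd⁴/32 = π(0.0560)⁴/32 = 9.655×10^-7 m⁴.
Shear stress varies linearly with radius: τ = T·r/J = 1880 × 0.0136 / 9.655×10^-7 = 2.648×10^7 Pa.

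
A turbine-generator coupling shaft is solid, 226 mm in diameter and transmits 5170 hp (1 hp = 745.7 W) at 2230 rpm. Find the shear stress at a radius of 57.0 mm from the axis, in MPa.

3.67 MPa

ω = 2π·2230/60 = 233.5 rad/s, so T = P/ω = 5170×745.7 / 233.5 = 16510 N·m.
J = πd⁴/32 = π(0.226)⁴/32 = 2.561×10^-4 m⁴.
Shear stress varies linearly with radius: τ = T·r/J = 16510 × 0.0570 / 2.561×10^-4 = 3.674×10^6 Pa.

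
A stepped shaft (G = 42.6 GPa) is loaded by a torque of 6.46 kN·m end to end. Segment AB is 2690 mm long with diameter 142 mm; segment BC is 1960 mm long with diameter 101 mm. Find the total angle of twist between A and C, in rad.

0.0393 rad

J_AB = π(0.142)⁴/32 = 3.99×10^-5 m⁴; J_BC = π(0.101)⁴/32 = 1.02×10^-5 m⁴.
θ = (T/G)·Σ L_i/J_i = (6460/42.6×10⁹)·(2.69/3.99×10^-5 + 1.96/1.02×10^-5) = 0.03931 rad.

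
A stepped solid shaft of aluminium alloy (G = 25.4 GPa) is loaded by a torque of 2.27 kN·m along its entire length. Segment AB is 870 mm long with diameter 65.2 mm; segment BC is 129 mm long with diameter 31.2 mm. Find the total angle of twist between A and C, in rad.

0.168 rad

J_AB = π(0.0652)⁴/32 = 1.77×10^-6 m⁴; J_BC = π(0.0312)⁴/32 = 9.30×10^-8 m⁴.
θ = (T/G)·Σ L_i/J_i = (2270/25.4×10⁹)·(0.870/1.77×10^-6 + 0.129/9.30×10^-8) = 0.1678 rad.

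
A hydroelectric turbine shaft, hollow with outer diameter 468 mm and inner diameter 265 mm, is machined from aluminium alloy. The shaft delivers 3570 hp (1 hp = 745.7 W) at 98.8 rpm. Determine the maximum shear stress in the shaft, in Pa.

ω = 2π·98.8/60 = 10.35 rad/s, so T = P/ω = 3570×745.7 / 10.35 = 257300 N·m.
J = π(d_o⁴ − d_i⁴)/32 = π(0.468⁴ − 0.265⁴)/32 = 4.225×10^-3 m⁴.
τ_max = T·r/J = 257300 × 0.234 / 4.225×10^-3 = 1.425×10^7 Pa.

1.42e7 Pa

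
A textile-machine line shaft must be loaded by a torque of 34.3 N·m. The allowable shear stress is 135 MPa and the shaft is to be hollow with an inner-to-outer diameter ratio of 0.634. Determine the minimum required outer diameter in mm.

For a hollow shaft with d_i/d_o = 0.634: τ_max = 16T/(π d_o³ (1−k⁴)), so d_o = [16T/(π τ_allow (1−k⁴))]^(1/3) = [16·34.30/(π·1.35×10^8·0.8384)]^(1/3) = 0.01156 m.

11.6 mm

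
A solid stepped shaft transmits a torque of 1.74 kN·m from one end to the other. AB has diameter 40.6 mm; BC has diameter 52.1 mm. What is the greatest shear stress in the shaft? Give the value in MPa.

132 MPa

Under the same torque, τ_max = 16T/(πd³) is largest where d is smallest — segment AB (d = 40.6 mm).
τ_max = 16·1740/(π·(0.0406)³) = 1.324×10^8 Pa.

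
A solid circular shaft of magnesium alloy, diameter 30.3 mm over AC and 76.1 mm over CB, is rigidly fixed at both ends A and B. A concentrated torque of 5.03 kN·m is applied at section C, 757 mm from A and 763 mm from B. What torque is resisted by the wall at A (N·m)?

124 N·m

Compatibility: T_A·a/J_AC = T_B·b/J_CB with T_A + T_B = T₀.
J_AC = 8.28×10^-8 m⁴, J_CB = 3.29×10^-6 m⁴, so T_A = T₀·(J_AC/a)/((J_AC/a)+(J_CB/b)) = 124.3 N·m, T_B = 4906 N·m.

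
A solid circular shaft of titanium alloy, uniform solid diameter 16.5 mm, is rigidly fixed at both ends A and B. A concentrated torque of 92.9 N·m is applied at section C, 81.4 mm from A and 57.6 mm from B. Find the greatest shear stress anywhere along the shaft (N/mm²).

With uniform GJ and both ends fixed, compatibility θ_AC = θ_CB gives T_A·a = T_B·b, together with T_A + T_B = T₀.
T_A = T₀·b/(a+b) = 92.90·57.6/139.0 = 38.50 N·m; T_B = 54.40 N·m.
τ in each portion: τ_AC = 4.36×10^7 Pa, τ_CB = 6.17×10^7 Pa; maximum is in CB.
τ_max = T_CB·r/J = 54.40·0.00825/7.28×10^-9 = 6.168×10^7 Pa.

61.7 N/mm²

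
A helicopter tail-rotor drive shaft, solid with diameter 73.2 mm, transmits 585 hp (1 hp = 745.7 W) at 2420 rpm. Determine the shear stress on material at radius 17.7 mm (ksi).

ω = 2π·2420/60 = 253.4 rad/s, so T = P/ω = 585×745.7 / 253.4 = 1721 N·m.
J = πd⁴/32 = π(0.0732)⁴/32 = 2.819×10^-6 m⁴.
Shear stress varies linearly with radius: τ = T·r/J = 1721 × 0.0177 / 2.819×10^-6 = 1.081×10^7 Pa.

1.57 ksi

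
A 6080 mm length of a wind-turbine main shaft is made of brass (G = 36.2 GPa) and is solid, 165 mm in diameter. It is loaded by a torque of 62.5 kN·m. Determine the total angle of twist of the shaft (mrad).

J = πd⁴/32 = π(0.165)⁴/32 = 7.277×10^-5 m⁴.
θ = T·L/(G·J) = 62500 × 6.08 / (36.2×10⁹ × 7.277×10^-5) = 0.1443 rad.

144 mrad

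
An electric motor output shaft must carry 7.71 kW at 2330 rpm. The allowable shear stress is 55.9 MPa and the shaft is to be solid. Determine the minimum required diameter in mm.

ω = 2π·2330/60 = 244.0 rad/s, so T = P/ω = 7.71×10³ / 244.0 = 31.60 N·m.
For a solid shaft τ_max = 16T/(πd³), so d = (16T/(π τ_allow))^(1/3) = (16·31.60/(π·5.59×10^7))^(1/3) = 0.01423 m.

14.2 mm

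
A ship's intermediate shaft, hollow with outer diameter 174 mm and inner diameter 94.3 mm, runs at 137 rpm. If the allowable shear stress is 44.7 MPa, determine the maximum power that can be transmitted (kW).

J = π(d_o⁴ − d_i⁴)/32 = π(0.174⁴ − 0.0943⁴)/32 = 8.223×10^-5 m⁴.
T_max = τ_allow·J/r = 4.47×10^7 × 8.223×10^-5 / 0.0870 = 42250 N·m.
ω = 2π·137/60 = 14.35 rad/s, so P_max = T_max·ω = 6.061×10^5 W.

606 kW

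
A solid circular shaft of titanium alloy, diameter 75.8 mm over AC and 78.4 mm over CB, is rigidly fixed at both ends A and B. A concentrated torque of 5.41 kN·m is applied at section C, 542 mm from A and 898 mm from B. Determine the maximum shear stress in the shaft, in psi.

5430 psi

Compatibility: T_A·a/J_AC = T_B·b/J_CB with T_A + T_B = T₀.
J_AC = 3.24×10^-6 m⁴, J_CB = 3.71×10^-6 m⁴, so T_A = T₀·(J_AC/a)/((J_AC/a)+(J_CB/b)) = 3200 N·m, T_B = 2210 N·m.
τ in each portion: τ_AC = 3.74×10^7 Pa, τ_CB = 2.34×10^7 Pa; maximum is in AC.
τ_max = T_AC·r/J = 3200·0.0379/3.24×10^-6 = 3.742×10^7 Pa.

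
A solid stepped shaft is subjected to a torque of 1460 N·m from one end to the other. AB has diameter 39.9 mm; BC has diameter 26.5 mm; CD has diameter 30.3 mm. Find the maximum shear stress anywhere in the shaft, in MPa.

400 MPa

Under the same torque, τ_max = 16T/(πd³) is largest where d is smallest — segment BC (d = 26.5 mm).
τ_max = 16·1460/(π·(0.0265)³) = 3.996×10^8 Pa.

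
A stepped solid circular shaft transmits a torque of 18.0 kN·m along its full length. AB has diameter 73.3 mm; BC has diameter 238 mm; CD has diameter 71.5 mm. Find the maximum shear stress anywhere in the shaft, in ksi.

36.4 ksi

Under the same torque, τ_max = 16T/(πd³) is largest where d is smallest — segment CD (d = 71.5 mm).
τ_max = 16·18000/(π·(0.0715)³) = 2.508×10^8 Pa.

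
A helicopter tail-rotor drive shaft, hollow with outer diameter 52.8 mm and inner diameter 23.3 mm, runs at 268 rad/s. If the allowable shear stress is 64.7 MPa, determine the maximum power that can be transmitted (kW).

J = π(d_o⁴ − d_i⁴)/32 = π(0.0528⁴ − 0.0233⁴)/32 = 7.341×10^-7 m⁴.
T_max = τ_allow·J/r = 6.47×10^7 × 7.341×10^-7 / 0.0264 = 1799 N·m.
ω = 268 rad/s, so P_max = T_max·ω = 4.821×10^5 W.

482 kW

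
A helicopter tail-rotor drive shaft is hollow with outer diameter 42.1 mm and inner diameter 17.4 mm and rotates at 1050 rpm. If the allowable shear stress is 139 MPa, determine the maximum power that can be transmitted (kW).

J = π(d_o⁴ − d_i⁴)/32 = π(0.0421⁴ − 0.0174⁴)/32 = 2.994×10^-7 m⁴.
T_max = τ_allow·J/r = 1.39×10^8 × 2.994×10^-7 / 0.0210 = 1977 N·m.
ω = 2π·1050/60 = 110.0 rad/s, so P_max = T_max·ω = 2.174×10^5 W.

217 kW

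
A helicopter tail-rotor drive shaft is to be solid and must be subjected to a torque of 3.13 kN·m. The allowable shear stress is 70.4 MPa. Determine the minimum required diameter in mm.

For a solid shaft τ_max = 16T/(πd³), so d = (16T/(π τ_allow))^(1/3) = (16·3130/(π·7.04×10^7))^(1/3) = 0.06095 m.

61.0 mm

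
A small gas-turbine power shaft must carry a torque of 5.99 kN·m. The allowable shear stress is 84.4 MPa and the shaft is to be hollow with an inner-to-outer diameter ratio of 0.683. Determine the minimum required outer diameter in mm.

For a hollow shaft with d_i/d_o = 0.683: τ_max = 16T/(π d_o³ (1−k⁴)), so d_o = [16T/(π τ_allow (1−k⁴))]^(1/3) = [16·5990/(π·8.44×10^7·0.7824)]^(1/3) = 0.07731 m.

77.3 mm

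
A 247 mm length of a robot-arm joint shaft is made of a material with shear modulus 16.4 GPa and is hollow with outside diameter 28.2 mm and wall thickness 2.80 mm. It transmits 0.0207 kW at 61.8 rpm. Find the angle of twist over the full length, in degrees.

ω = 2π·61.8/60 = 6.472 rad/s, so T = P/ω = 0.0207×10³ / 6.472 = 3.199 N·m.
J = π(d_o⁴ − d_i⁴)/32 = π(0.0282⁴ − 0.0226⁴)/32 = 3.647×10^-8 m⁴.
θ = T·L/(G·J) = 3.199 × 0.247 / (16.4×10⁹ × 3.647×10^-8) = 1.321×10^-3 rad.

0.0757°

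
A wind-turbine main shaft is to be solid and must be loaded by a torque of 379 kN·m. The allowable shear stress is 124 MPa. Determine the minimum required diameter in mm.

250 mm

For a solid shaft τ_max = 16T/(πd³), so d = (16T/(π τ_allow))^(1/3) = (16·379000/(π·1.24×10^8))^(1/3) = 0.2497 m.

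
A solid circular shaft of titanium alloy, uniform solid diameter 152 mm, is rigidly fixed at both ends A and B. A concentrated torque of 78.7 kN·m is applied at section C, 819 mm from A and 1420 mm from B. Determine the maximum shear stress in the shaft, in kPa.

72400 kPa

With uniform GJ and both ends fixed, compatibility θ_AC = θ_CB gives T_A·a = T_B·b, together with T_A + T_B = T₀.
T_A = T₀·b/(a+b) = 78700·1420/2239 = 49910 N·m; T_B = 28790 N·m.
τ in each portion: τ_AC = 7.24×10^7 Pa, τ_CB = 4.17×10^7 Pa; maximum is in AC.
τ_max = T_AC·r/J = 49910·0.0760/5.24×10^-5 = 7.238×10^7 Pa.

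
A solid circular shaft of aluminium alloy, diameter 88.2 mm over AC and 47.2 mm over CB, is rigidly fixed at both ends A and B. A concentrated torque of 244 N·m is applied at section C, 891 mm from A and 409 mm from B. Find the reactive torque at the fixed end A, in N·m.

207 N·m

Compatibility: T_A·a/J_AC = T_B·b/J_CB with T_A + T_B = T₀.
J_AC = 5.94×10^-6 m⁴, J_CB = 4.87×10^-7 m⁴, so T_A = T₀·(J_AC/a)/((J_AC/a)+(J_CB/b)) = 207.0 N·m, T_B = 36.99 N·m.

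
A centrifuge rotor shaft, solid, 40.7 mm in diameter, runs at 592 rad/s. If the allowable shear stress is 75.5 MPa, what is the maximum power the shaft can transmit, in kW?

592 kW

J = πd⁴/32 = π(0.0407)⁴/32 = 2.694×10^-7 m⁴.
T_max = τ_allow·J/r = 7.55×10^7 × 2.694×10^-7 / 0.0204 = 999.4 N·m.
ω = 592 rad/s, so P_max = T_max·ω = 5.917×10^5 W.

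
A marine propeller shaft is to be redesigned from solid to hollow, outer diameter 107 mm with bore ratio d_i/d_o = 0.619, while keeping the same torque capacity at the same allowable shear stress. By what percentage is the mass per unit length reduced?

Equal τ_max and T ⇒ the solid shaft needs d_s³ = d_o³(1−k⁴), so d_s = 107·(1−0.619⁴)^(1/3) = 101.5 mm.
Area ratio A_h/A_s = d_o²(1−k²)/d_s² = (1−k²)/(1−k⁴)^(2/3) = 0.6857.
Mass saving = 1 − 0.6857 = 31.4 %.

31.4 %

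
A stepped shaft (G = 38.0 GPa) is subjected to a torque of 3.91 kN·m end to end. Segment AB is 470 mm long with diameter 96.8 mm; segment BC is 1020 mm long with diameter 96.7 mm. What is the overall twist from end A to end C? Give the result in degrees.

J_AB = π(0.0968)⁴/32 = 8.62×10^-6 m⁴; J_BC = π(0.0967)⁴/32 = 8.58×10^-6 m⁴.
θ = (T/G)·Σ L_i/J_i = (3910/38.0×10⁹)·(0.470/8.62×10^-6 + 1.02/8.58×10^-6) = 0.01784 rad.

1.02°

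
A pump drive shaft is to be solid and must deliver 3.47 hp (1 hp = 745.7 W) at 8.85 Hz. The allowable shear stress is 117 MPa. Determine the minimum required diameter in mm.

12.7 mm

ω = 2π·8.85 = 55.61 rad/s, so T = P/ω = 3.47×745.7 / 55.61 = 46.53 N·m.
For a solid shaft τ_max = 16T/(πd³), so d = (16T/(π τ_allow))^(1/3) = (16·46.53/(π·1.17×10^8))^(1/3) = 0.01265 m.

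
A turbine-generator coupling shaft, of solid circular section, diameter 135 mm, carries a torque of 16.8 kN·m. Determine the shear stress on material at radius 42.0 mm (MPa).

J = πd⁴/32 = π(0.135)⁴/32 = 3.261×10^-5 m⁴.
Shear stress varies linearly with radius: τ = T·r/J = 16800 × 0.0420 / 3.261×10^-5 = 2.164×10^7 Pa.

21.6 MPa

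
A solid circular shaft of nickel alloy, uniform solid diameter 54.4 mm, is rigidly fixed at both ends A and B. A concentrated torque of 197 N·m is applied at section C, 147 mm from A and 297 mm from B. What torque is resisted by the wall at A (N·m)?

132 N·m

With uniform GJ and both ends fixed, compatibility θ_AC = θ_CB gives T_A·a = T_B·b, together with T_A + T_B = T₀.
T_A = T₀·b/(a+b) = 197.0·297/444.0 = 131.8 N·m; T_B = 65.22 N·m.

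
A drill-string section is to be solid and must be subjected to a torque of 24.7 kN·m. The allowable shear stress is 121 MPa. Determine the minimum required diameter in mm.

For a solid shaft τ_max = 16T/(πd³), so d = (16T/(π τ_allow))^(1/3) = (16·24700/(π·1.21×10^8))^(1/3) = 0.1013 m.

101 mm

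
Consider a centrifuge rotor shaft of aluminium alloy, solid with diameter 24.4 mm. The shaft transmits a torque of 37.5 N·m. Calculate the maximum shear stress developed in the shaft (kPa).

13100 kPa

J = πd⁴/32 = π(0.0244)⁴/32 = 3.480×10^-8 m⁴.
τ_max = T·r/J = 37.50 × 0.0122 / 3.480×10^-8 = 1.315×10^7 Pa.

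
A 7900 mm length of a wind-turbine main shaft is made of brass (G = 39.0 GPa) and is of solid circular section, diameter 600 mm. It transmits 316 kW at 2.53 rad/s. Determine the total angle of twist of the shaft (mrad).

ω = 2.53 rad/s, so T = P/ω = 316×10³ / 2.530 = 124900 N·m.
J = πd⁴/32 = π(0.600)⁴/32 = 0.01272 m⁴.
θ = T·L/(G·J) = 124900 × 7.90 / (39.0×10⁹ × 0.01272) = 1.988×10^-3 rad.

1.99 mrad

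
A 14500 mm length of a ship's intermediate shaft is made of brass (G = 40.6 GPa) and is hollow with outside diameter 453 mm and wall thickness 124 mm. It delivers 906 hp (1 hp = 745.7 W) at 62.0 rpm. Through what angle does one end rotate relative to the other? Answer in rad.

ω = 2π·62.0/60 = 6.493 rad/s, so T = P/ω = 906×745.7 / 6.493 = 104100 N·m.
J = π(d_o⁴ − d_i⁴)/32 = π(0.453⁴ − 0.205⁴)/32 = 3.961×10^-3 m⁴.
θ = T·L/(G·J) = 104100 × 14.5 / (40.6×10⁹ × 3.961×10^-3) = 9.383×10^-3 rad.

0.00938 rad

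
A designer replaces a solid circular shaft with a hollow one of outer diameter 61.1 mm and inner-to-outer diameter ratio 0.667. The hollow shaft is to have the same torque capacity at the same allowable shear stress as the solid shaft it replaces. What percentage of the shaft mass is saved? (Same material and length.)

35.7 %

Equal τ_max and T ⇒ the solid shaft needs d_s³ = d_o³(1−k⁴), so d_s = 61.1·(1−0.667⁴)^(1/3) = 56.77 mm.
Area ratio A_h/A_s = d_o²(1−k²)/d_s² = (1−k²)/(1−k⁴)^(2/3) = 0.6430.
Mass saving = 1 − 0.6430 = 35.7 %.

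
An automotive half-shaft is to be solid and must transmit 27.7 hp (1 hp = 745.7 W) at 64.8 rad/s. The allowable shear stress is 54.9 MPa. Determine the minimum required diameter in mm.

ω = 64.8 rad/s, so T = P/ω = 27.7×745.7 / 64.80 = 318.8 N·m.
For a solid shaft τ_max = 16T/(πd³), so d = (16T/(π τ_allow))^(1/3) = (16·318.8/(π·5.49×10^7))^(1/3) = 0.03092 m.

30.9 mm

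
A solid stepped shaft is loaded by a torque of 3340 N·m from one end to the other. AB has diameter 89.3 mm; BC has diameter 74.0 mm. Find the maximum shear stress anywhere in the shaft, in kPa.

42000 kPa

Under the same torque, τ_max = 16T/(πd³) is largest where d is smallest — segment BC (d = 74.0 mm).
τ_max = 16·3340/(π·(0.0740)³) = 4.198×10^7 Pa.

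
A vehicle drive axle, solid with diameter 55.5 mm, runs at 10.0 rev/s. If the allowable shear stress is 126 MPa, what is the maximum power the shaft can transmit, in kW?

266 kW

J = πd⁴/32 = π(0.0555)⁴/32 = 9.315×10^-7 m⁴.
T_max = τ_allow·J/r = 1.26×10^8 × 9.315×10^-7 / 0.0278 = 4229 N·m.
ω = 2π·10.0 = 62.83 rad/s, so P_max = T_max·ω = 2.657×10^5 W.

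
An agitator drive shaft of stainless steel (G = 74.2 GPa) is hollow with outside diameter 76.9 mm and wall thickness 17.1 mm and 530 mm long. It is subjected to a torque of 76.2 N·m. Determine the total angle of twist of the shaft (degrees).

J = π(d_o⁴ − d_i⁴)/32 = π(0.0769⁴ − 0.0427⁴)/32 = 3.107×10^-6 m⁴.
θ = T·L/(G·J) = 76.20 × 0.530 / (74.2×10⁹ × 3.107×10^-6) = 1.752×10^-4 rad.

0.0100°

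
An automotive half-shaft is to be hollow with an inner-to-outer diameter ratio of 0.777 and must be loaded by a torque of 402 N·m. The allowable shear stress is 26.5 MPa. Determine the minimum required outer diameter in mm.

49.5 mm

For a hollow shaft with d_i/d_o = 0.777: τ_max = 16T/(π d_o³ (1−k⁴)), so d_o = [16T/(π τ_allow (1−k⁴))]^(1/3) = [16·402.0/(π·2.65×10^7·0.6355)]^(1/3) = 0.04954 m.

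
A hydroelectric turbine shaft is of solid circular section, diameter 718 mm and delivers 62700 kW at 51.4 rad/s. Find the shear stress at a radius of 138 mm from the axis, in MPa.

ω = 51.4 rad/s, so T = P/ω = 62700×10³ / 51.40 = 1.220e6 N·m.
J = πd⁴/32 = π(0.718)⁴/32 = 0.02609 m⁴.
Shear stress varies linearly with radius: τ = T·r/J = 1.220e6 × 0.138 / 0.02609 = 6.452×10^6 Pa.

6.45 MPa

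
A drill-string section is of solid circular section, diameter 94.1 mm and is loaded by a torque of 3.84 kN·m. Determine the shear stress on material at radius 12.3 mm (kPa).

6140 kPa

J = πd⁴/32 = π(0.0941)⁴/32 = 7.698×10^-6 m⁴.
Shear stress varies linearly with radius: τ = T·r/J = 3840 × 0.0123 / 7.698×10^-6 = 6.136×10^6 Pa.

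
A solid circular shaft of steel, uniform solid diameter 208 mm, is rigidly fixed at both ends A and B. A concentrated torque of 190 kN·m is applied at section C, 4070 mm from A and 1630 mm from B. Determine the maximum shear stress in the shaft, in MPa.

With uniform GJ and both ends fixed, compatibility θ_AC = θ_CB gives T_A·a = T_B·b, together with T_A + T_B = T₀.
T_A = T₀·b/(a+b) = 190000·1630/5700 = 54330 N·m; T_B = 135700 N·m.
τ in each portion: τ_AC = 3.08×10^7 Pa, τ_CB = 7.68×10^7 Pa; maximum is in CB.
τ_max = T_CB·r/J = 135700·0.104/1.84×10^-4 = 7.678×10^7 Pa.

76.8 MPa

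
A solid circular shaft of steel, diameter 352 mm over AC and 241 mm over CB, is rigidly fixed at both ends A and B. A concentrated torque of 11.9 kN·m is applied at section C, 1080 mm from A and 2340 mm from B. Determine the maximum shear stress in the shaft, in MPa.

Compatibility: T_A·a/J_AC = T_B·b/J_CB with T_A + T_B = T₀.
J_AC = 1.51×10^-3 m⁴, J_CB = 3.31×10^-4 m⁴, so T_A = T₀·(J_AC/a)/((J_AC/a)+(J_CB/b)) = 10800 N·m, T_B = 1096 N·m.
τ in each portion: τ_AC = 1.26×10^6 Pa, τ_CB = 3.99×10^5 Pa; maximum is in AC.
τ_max = T_AC·r/J = 10800·0.176/1.51×10^-3 = 1.262×10^6 Pa.

1.26 MPa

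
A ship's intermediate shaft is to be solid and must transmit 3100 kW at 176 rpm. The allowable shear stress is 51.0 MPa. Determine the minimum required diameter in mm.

ω = 2π·176/60 = 18.43 rad/s, so T = P/ω = 3100×10³ / 18.43 = 168200 N·m.
For a solid shaft τ_max = 16T/(πd³), so d = (16T/(π τ_allow))^(1/3) = (16·168200/(π·5.10×10^7))^(1/3) = 0.2561 m.

256 mm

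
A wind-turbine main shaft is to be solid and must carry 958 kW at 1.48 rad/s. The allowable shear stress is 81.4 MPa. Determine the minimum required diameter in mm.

ω = 1.48 rad/s, so T = P/ω = 958×10³ / 1.480 = 647300 N·m.
For a solid shaft τ_max = 16T/(πd³), so d = (16T/(π τ_allow))^(1/3) = (16·647300/(π·8.14×10^7))^(1/3) = 0.3434 m.

343 mm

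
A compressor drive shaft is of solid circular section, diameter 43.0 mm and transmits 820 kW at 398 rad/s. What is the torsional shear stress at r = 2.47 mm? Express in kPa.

15200 kPa

ω = 398 rad/s, so T = P/ω = 820×10³ / 398.0 = 2060 N·m.
J = πd⁴/32 = π(0.0430)⁴/32 = 3.356×10^-7 m⁴.
Shear stress varies linearly with radius: τ = T·r/J = 2060 × 0.00247 / 3.356×10^-7 = 1.516×10^7 Pa.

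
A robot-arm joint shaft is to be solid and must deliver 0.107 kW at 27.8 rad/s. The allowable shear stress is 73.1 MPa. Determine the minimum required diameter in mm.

6.45 mm

ω = 27.8 rad/s, so T = P/ω = 0.107×10³ / 27.80 = 3.849 N·m.
For a solid shaft τ_max = 16T/(πd³), so d = (16T/(π τ_allow))^(1/3) = (16·3.849/(π·7.31×10^7))^(1/3) = 0.006449 m.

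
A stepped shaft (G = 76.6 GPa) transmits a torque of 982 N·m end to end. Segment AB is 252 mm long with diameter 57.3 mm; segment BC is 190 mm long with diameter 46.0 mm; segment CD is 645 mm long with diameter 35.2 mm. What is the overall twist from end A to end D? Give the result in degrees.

J_AB = π(0.0573)⁴/32 = 1.06×10^-6 m⁴; J_BC = π(0.0460)⁴/32 = 4.40×10^-7 m⁴; J_CD = π(0.0352)⁴/32 = 1.51×10^-7 m⁴.
θ = (T/G)·Σ L_i/J_i = (982.0/76.6×10⁹)·(0.252/1.06×10^-6 + 0.190/4.40×10^-7 + 0.645/1.51×10^-7) = 0.06346 rad.

3.64°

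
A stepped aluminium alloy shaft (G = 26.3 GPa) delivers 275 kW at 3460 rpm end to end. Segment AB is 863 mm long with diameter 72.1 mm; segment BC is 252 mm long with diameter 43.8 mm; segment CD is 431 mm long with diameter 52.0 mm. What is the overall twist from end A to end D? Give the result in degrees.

ω = 2π·3460/60 = 362.3 rad/s, so T = P/ω = 275×10³ / 362.3 = 759.0 N·m.
J_AB = π(0.0721)⁴/32 = 2.65×10^-6 m⁴; J_BC = π(0.0438)⁴/32 = 3.61×10^-7 m⁴; J_CD = π(0.0520)⁴/32 = 7.18×10^-7 m⁴.
θ = (T/G)·Σ L_i/J_i = (759.0/26.3×10⁹)·(0.863/2.65×10^-6 + 0.252/3.61×10^-7 + 0.431/7.18×10^-7) = 0.04684 rad.

2.68°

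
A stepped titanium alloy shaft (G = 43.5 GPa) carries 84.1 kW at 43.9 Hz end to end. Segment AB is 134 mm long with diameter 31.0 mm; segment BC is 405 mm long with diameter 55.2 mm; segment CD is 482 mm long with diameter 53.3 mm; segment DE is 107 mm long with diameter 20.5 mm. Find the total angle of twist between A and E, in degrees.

3.49°

ω = 2π·43.9 = 275.8 rad/s, so T = P/ω = 84.1×10³ / 275.8 = 304.9 N·m.
J_AB = π(0.0310)⁴/32 = 9.07×10^-8 m⁴; J_BC = π(0.0552)⁴/32 = 9.11×10^-7 m⁴; J_CD = π(0.0533)⁴/32 = 7.92×10^-7 m⁴; J_DE = π(0.0205)⁴/32 = 1.73×10^-8 m⁴.
θ = (T/G)·Σ L_i/J_i = (304.9/43.5×10⁹)·(0.134/9.07×10^-8 + 0.405/9.11×10^-7 + 0.482/7.92×10^-7 + 0.107/1.73×10^-8) = 0.06099 rad.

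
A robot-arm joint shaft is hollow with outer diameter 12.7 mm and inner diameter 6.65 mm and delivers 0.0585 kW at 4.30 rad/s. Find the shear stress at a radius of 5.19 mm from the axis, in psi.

ω = 4.30 rad/s, so T = P/ω = 0.0585×10³ / 4.300 = 13.60 N·m.
J = π(d_o⁴ − d_i⁴)/32 = π(0.0127⁴ − 0.00665⁴)/32 = 2.362×10^-9 m⁴.
Shear stress varies linearly with radius: τ = T·r/J = 13.60 × 0.00519 / 2.362×10^-9 = 2.989×10^7 Pa.

4340 psi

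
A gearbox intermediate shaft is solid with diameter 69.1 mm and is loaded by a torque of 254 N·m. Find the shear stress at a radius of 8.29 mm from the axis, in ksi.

J = πd⁴/32 = π(0.0691)⁴/32 = 2.238×10^-6 m⁴.
Shear stress varies linearly with radius: τ = T·r/J = 254.0 × 0.00829 / 2.238×10^-6 = 9.408×10^5 Pa.

0.136 ksi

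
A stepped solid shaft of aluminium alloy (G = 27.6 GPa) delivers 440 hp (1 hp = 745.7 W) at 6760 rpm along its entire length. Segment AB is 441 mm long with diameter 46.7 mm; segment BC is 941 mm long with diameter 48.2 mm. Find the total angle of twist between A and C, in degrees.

2.62°

ω = 2π·6760/60 = 707.9 rad/s, so T = P/ω = 440×745.7 / 707.9 = 463.5 N·m.
J_AB = π(0.0467)⁴/32 = 4.67×10^-7 m⁴; J_BC = π(0.0482)⁴/32 = 5.30×10^-7 m⁴.
θ = (T/G)·Σ L_i/J_i = (463.5/27.6×10⁹)·(0.441/4.67×10^-7 + 0.941/5.30×10^-7) = 0.04568 rad.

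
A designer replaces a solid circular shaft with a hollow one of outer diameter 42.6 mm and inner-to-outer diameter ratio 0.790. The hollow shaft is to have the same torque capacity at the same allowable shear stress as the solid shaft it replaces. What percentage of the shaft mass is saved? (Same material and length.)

Equal τ_max and T ⇒ the solid shaft needs d_s³ = d_o³(1−k⁴), so d_s = 42.6·(1−0.790⁴)^(1/3) = 36.14 mm.
Area ratio A_h/A_s = d_o²(1−k²)/d_s² = (1−k²)/(1−k⁴)^(2/3) = 0.5223.
Mass saving = 1 − 0.5223 = 47.8 %.

47.8 %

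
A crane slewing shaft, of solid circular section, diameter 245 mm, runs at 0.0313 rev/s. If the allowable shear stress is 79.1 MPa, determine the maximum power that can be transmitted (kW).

J = πd⁴/32 = π(0.245)⁴/32 = 3.537×10^-4 m⁴.
T_max = τ_allow·J/r = 7.91×10^7 × 3.537×10^-4 / 0.122 = 228400 N·m.
ω = 2π·0.0313 = 0.1967 rad/s, so P_max = T_max·ω = 4.492×10^4 W.

44.9 kW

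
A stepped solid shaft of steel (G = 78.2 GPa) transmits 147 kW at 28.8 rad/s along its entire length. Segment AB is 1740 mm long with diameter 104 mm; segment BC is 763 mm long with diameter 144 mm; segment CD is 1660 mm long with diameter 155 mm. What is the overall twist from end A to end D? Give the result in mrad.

ω = 28.8 rad/s, so T = P/ω = 147×10³ / 28.80 = 5104 N·m.
J_AB = π(0.104)⁴/32 = 1.15×10^-5 m⁴; J_BC = π(0.144)⁴/32 = 4.22×10^-5 m⁴; J_CD = π(0.155)⁴/32 = 5.67×10^-5 m⁴.
θ = (T/G)·Σ L_i/J_i = (5104/78.2×10⁹)·(1.74/1.15×10^-5 + 0.763/4.22×10^-5 + 1.66/5.67×10^-5) = 0.01298 rad.

13.0 mrad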